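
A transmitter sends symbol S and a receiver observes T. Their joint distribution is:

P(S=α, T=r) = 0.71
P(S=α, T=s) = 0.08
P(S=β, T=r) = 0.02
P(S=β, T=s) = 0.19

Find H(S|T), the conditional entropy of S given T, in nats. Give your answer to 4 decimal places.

Chain rule: H(S|T) = H(S,T) − H(T).
Marginals: p(S) = (0.7900, 0.2100), p(T) = (0.7300, 0.2700).
H(S,T) = 0.8390 nats; H(T) = 0.5833 nats.
H(S|T) = 0.8390 − 0.5833 = 0.2557 nats.

0.2557 nats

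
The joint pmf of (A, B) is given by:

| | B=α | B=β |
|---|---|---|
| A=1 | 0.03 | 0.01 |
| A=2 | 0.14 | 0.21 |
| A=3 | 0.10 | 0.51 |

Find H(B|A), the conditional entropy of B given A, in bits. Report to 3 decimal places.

Chain rule: H(B|A) = H(A,B) − H(A).
Marginals: p(A) = (0.0400, 0.3500, 0.6100), p(B) = (0.2700, 0.7300).
H(A,B) = 1.9158 bits; H(A) = 1.1509 bits.
H(B|A) = 1.9158 − 1.1509 = 0.765 bits.

0.765 bits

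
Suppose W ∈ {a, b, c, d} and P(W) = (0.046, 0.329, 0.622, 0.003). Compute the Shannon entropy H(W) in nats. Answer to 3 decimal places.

H(W) = −Σ p·ln p.
  −(0.046)·ln(0.046) = 0.1416
  −(0.329)·ln(0.329) = 0.3657
  −(0.622)·ln(0.622) = 0.2953
  −(0.003)·ln(0.003) = 0.0174
Sum: 0.1416 + 0.3657 + 0.2953 + 0.0174 = 0.820 nats.

0.820 nats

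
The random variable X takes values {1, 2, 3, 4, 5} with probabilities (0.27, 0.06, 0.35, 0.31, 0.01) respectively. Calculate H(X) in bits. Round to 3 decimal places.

H(X) = −Σ p·log₂ p.
  −(0.27)·log₂(0.27) = 0.5100
  −(0.06)·log₂(0.06) = 0.2435
  −(0.35)·log₂(0.35) = 0.5301
  −(0.31)·log₂(0.31) = 0.5238
  −(0.01)·log₂(0.01) = 0.0664
Sum: 0.5100 + 0.2435 + 0.5301 + 0.5238 + 0.0664 = 1.874 bits.

1.874 bits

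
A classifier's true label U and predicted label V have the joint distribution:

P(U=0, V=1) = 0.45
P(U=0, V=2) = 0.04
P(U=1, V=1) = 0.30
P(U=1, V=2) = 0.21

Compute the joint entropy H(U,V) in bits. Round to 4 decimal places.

H(U,V) = −Σ p(x,y)·log₂ p(x,y) over all 4 cells.
  cell (0,1): −0.45·log₂0.45 = 0.51840
  cell (0,2): −0.04·log₂0.04 = 0.18575
  cell (1,1): −0.30·log₂0.30 = 0.52109
  cell (1,2): −0.21·log₂0.21 = 0.47282
Sum = 1.6981 bits.

1.6981 bits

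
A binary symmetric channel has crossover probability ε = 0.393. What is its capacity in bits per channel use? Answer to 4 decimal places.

0.0333 bits

Binary symmetric channel: C = 1 − h₂(ε) where h₂ is the binary entropy function.
h₂(0.393) = −0.393·log₂0.393 − 0.607·log₂0.607 = 0.9667.
C = 1 − 0.9667 = 0.0333 bits per channel use.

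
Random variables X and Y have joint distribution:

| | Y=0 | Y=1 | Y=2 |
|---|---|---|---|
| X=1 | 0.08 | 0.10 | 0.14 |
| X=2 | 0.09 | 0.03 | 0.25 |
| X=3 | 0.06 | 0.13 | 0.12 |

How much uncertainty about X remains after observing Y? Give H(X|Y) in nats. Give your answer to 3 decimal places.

1.033 nats

Chain rule: H(X|Y) = H(X,Y) − H(Y).
Marginals: p(X) = (0.3200, 0.3700, 0.3100), p(Y) = (0.2300, 0.2600, 0.5100).
H(X,Y) = 2.0645 nats; H(Y) = 1.0317 nats.
H(X|Y) = 2.0645 − 1.0317 = 1.033 nats.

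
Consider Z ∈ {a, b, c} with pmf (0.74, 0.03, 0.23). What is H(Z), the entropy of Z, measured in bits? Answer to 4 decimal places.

H(Z) = −Σ p·log₂ p.
  −(0.74)·log₂(0.74) = 0.32146
  −(0.03)·log₂(0.03) = 0.15177
  −(0.23)·log₂(0.23) = 0.48767
Sum: 0.32146 + 0.15177 + 0.48767 = 0.9609 bits.

0.9609 bits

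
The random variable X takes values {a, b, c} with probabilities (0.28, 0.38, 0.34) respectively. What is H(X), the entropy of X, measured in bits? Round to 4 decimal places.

1.5738 bits

H(X) = −Σ p·log₂ p.
  −(0.28)·log₂(0.28) = 0.51422
  −(0.38)·log₂(0.38) = 0.53045
  −(0.34)·log₂(0.34) = 0.52917
Sum: 0.51422 + 0.53045 + 0.52917 = 1.5738 bits.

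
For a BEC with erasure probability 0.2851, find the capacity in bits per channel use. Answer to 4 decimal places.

Binary erasure channel: capacity C = 1 − ε.
C = 1 − 0.2851 = 0.7149 bits per channel use.

0.7149 bits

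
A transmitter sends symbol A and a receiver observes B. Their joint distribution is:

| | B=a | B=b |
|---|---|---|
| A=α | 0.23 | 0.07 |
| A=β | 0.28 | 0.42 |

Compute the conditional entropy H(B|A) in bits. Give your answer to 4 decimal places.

0.9148 bits

Marginals: p(A) = (0.3000, 0.7000), p(B) = (0.5100, 0.4900).
H(B|A) = Σ p(A) · H(B|A=·).
  A=α: p=0.3000, H(B|A=α) = 0.7838
  A=β: p=0.7000, H(B|A=β) = 0.9710
Weighted sum = 0.9148 bits.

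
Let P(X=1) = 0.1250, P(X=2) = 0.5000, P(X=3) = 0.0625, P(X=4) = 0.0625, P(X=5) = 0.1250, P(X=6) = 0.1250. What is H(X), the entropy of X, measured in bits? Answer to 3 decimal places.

2.125 bits

H(X) = −Σ p·log₂ p.
  −(0.1250)·log₂(0.1250) = 0.3750
  −(0.5000)·log₂(0.5000) = 0.5000
  −(0.0625)·log₂(0.0625) = 0.2500
  −(0.0625)·log₂(0.0625) = 0.2500
  −(0.1250)·log₂(0.1250) = 0.3750
  −(0.1250)·log₂(0.1250) = 0.3750
Sum: 0.3750 + 0.5000 + 0.2500 + 0.2500 + 0.3750 + 0.3750 = 2.125 bits.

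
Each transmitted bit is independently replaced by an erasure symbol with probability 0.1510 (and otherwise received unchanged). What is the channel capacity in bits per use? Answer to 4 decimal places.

0.8490 bits

Binary erasure channel: capacity C = 1 − ε.
C = 1 − 0.1510 = 0.8490 bits per channel use.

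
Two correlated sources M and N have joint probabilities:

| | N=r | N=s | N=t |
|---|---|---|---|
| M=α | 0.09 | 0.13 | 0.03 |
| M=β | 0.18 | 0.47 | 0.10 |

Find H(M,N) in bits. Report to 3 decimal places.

H(M,N) = −Σ p(x,y)·log₂ p(x,y) over all 6 cells.
  cell (α,r): −0.09·log₂0.09 = 0.3127
  cell (α,s): −0.13·log₂0.13 = 0.3826
  cell (α,t): −0.03·log₂0.03 = 0.1518
  cell (β,r): −0.18·log₂0.18 = 0.4453
  cell (β,s): −0.47·log₂0.47 = 0.5120
  cell (β,t): −0.10·log₂0.10 = 0.3322
Sum = 2.137 bits.

2.137 bits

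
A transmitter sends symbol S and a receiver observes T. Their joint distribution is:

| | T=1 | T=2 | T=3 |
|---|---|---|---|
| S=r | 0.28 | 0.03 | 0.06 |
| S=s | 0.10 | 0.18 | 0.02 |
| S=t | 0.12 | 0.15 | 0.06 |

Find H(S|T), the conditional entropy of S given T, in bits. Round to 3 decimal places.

1.393 bits

Marginals: p(S) = (0.3700, 0.3000, 0.3300), p(T) = (0.5000, 0.3600, 0.1400).
H(S|T) = Σ p(T) · H(S|T=·).
  T=1: p=0.5000, H(S|T=1) = 1.4270
  T=2: p=0.3600, H(S|T=2) = 1.3250
  T=3: p=0.1400, H(S|T=3) = 1.4488
Weighted sum = 1.393 bits.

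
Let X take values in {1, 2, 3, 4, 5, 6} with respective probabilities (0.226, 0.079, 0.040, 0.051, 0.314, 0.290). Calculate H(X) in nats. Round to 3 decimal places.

1.540 nats

H(X) = −Σ p·ln p.
  −(0.226)·ln(0.226) = 0.3361
  −(0.079)·ln(0.079) = 0.2005
  −(0.040)·ln(0.040) = 0.1288
  −(0.051)·ln(0.051) = 0.1518
  −(0.314)·ln(0.314) = 0.3637
  −(0.290)·ln(0.290) = 0.3590
Sum: 0.3361 + 0.2005 + 0.1288 + 0.1518 + 0.3637 + 0.3590 = 1.540 nats.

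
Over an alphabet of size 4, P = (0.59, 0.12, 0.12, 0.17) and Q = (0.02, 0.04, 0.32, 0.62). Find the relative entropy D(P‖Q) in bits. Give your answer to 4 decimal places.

D(P‖Q) = Σ p·log₂(p/q).
  0.59·log₂(0.59/0.02) = 2.88076
  0.12·log₂(0.12/0.04) = 0.19020
  0.12·log₂(0.12/0.32) = -0.16980
  0.17·log₂(0.17/0.62) = -0.31734
D(P‖Q) = 2.5838 bits.

2.5838 bits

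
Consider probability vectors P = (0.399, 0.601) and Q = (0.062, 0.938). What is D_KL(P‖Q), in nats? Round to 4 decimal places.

D(P‖Q) = Σ p·ln(p/q).
  0.399·ln(0.399/0.062) = 0.74287
  0.601·ln(0.601/0.938) = -0.26754
D(P‖Q) = 0.4753 nats.

0.4753 nats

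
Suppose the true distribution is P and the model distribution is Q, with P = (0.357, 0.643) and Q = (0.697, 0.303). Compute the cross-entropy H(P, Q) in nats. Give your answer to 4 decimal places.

0.8966 nats

H(P,Q) = −Σ p·ln q.
  −0.357·ln(0.697) = 0.12887
  −0.643·ln(0.303) = 0.76776
H(P,Q) = 0.8966 nats.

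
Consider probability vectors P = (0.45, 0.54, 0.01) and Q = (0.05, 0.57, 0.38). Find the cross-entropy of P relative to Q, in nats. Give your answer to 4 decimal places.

1.6613 nats

H(P,Q) = −Σ p·ln q.
  −0.45·ln(0.05) = 1.34808
  −0.54·ln(0.57) = 0.30354
  −0.01·ln(0.38) = 0.00968
H(P,Q) = 1.6613 nats.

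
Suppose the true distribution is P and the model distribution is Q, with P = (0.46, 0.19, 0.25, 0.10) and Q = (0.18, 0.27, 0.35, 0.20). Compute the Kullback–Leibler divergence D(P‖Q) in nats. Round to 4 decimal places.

D(P‖Q) = Σ p·ln(p/q).
  0.46·ln(0.46/0.18) = 0.43160
  0.19·ln(0.19/0.27) = -0.06677
  0.25·ln(0.25/0.35) = -0.08412
  0.10·ln(0.10/0.20) = -0.06931
D(P‖Q) = 0.2114 nats.

0.2114 nats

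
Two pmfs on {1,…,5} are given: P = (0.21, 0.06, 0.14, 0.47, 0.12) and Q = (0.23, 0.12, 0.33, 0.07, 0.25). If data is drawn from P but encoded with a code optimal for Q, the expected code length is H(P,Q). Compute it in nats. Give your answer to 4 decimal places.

2.0073 nats

H(P,Q) = −Σ p·ln q.
  −0.21·ln(0.23) = 0.30863
  −0.06·ln(0.12) = 0.12722
  −0.14·ln(0.33) = 0.15521
  −0.47·ln(0.07) = 1.24985
  −0.12·ln(0.25) = 0.16636
H(P,Q) = 2.0073 nats.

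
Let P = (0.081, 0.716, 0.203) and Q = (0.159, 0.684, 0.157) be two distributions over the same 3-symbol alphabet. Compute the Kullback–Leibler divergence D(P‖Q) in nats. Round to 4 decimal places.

D(P‖Q) = Σ p·ln(p/q).
  0.081·ln(0.081/0.159) = -0.05463
  0.716·ln(0.716/0.684) = 0.03274
  0.203·ln(0.203/0.157) = 0.05216
D(P‖Q) = 0.0303 nats.

0.0303 nats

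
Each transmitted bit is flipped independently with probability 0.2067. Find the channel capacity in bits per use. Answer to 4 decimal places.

Binary symmetric channel: C = 1 − h₂(ε) where h₂ is the binary entropy function.
h₂(0.2067) = −0.2067·log₂0.2067 − 0.7933·log₂0.7933 = 0.7351.
C = 1 − 0.7351 = 0.2649 bits per channel use.

0.2649 bits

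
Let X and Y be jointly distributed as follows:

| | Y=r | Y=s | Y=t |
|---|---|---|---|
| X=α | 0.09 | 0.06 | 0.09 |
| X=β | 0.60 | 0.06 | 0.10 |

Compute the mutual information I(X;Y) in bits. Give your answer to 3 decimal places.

Marginals: p(X) = (0.2400, 0.7600), p(Y) = (0.6900, 0.1200, 0.1900).
I(X;Y) = Σ p(x,y)·log₂[p(x,y)/(p(x)p(y))].
  (α,r): 0.09·log₂(0.5435) = -0.0792
  (α,s): 0.06·log₂(2.0833) = 0.0635
  (α,t): 0.09·log₂(1.9737) = 0.0883
  (β,r): 0.60·log₂(1.1442) = 0.1166
  (β,s): 0.06·log₂(0.6579) = -0.0362
  (β,t): 0.10·log₂(0.6925) = -0.0530
Sum = 0.100 bits.

0.100 bits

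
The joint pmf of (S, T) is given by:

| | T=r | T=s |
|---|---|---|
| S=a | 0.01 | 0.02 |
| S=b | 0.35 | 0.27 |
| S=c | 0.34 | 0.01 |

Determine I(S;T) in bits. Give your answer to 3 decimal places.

Marginals: p(S) = (0.0300, 0.6200, 0.3500), p(T) = (0.7000, 0.3000).
I(S;T) = Σ p(x,y)·log₂[p(x,y)/(p(x)p(y))].
  (a,r): 0.01·log₂(0.4762) = -0.0107
  (a,s): 0.02·log₂(2.2222) = 0.0230
  (b,r): 0.35·log₂(0.8065) = -0.1086
  (b,s): 0.27·log₂(1.4516) = 0.1452
  (c,r): 0.34·log₂(1.3878) = 0.1607
  (c,s): 0.01·log₂(0.0952) = -0.0339
Sum = 0.176 bits.

0.176 bits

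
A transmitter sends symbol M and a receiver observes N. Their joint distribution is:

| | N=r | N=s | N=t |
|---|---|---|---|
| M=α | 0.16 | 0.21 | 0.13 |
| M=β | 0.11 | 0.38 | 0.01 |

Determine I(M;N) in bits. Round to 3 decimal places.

Marginals: p(M) = (0.5000, 0.5000), p(N) = (0.2700, 0.5900, 0.1400).
I(M;N) = Σ p(x,y)·log₂[p(x,y)/(p(x)p(y))].
  (α,r): 0.16·log₂(1.1852) = 0.0392
  (α,s): 0.21·log₂(0.7119) = -0.1030
  (α,t): 0.13·log₂(1.8571) = 0.1161
  (β,r): 0.11·log₂(0.8148) = -0.0325
  (β,s): 0.38·log₂(1.2881) = 0.1388
  (β,t): 0.01·log₂(0.1429) = -0.0281
Sum = 0.131 bits.

0.131 bits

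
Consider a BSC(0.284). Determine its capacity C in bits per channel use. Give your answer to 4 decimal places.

Binary symmetric channel: C = 1 − h₂(ε) where h₂ is the binary entropy function.
h₂(0.284) = −0.284·log₂0.284 − 0.716·log₂0.716 = 0.8608.
C = 1 − 0.8608 = 0.1392 bits per channel use.

0.1392 bits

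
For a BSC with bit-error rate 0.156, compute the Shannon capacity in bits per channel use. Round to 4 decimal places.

Binary symmetric channel: C = 1 − h₂(ε) where h₂ is the binary entropy function.
h₂(0.156) = −0.156·log₂0.156 − 0.844·log₂0.844 = 0.6247.
C = 1 − 0.6247 = 0.3753 bits per channel use.

0.3753 bits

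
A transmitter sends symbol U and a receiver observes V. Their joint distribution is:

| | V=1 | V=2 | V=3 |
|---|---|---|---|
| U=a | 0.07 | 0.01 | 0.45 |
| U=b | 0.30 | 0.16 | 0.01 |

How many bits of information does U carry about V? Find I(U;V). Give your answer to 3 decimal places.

Marginals: p(U) = (0.5300, 0.4700), p(V) = (0.3700, 0.1700, 0.4600).
I(U;V) = Σ p(x,y)·log₂[p(x,y)/(p(x)p(y))].
  (a,1): 0.07·log₂(0.3570) = -0.1040
  (a,2): 0.01·log₂(0.1110) = -0.0317
  (a,3): 0.45·log₂(1.8458) = 0.3979
  (b,1): 0.30·log₂(1.7251) = 0.2360
  (b,2): 0.16·log₂(2.0025) = 0.1603
  (b,3): 0.01·log₂(0.0463) = -0.0443
Sum = 0.614 bits.

0.614 bits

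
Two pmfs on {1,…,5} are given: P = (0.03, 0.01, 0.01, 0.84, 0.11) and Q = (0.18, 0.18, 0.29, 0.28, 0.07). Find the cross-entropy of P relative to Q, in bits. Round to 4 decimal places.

2.0815 bits

H(P,Q) = −Σ p·log₂ q.
  −0.03·log₂(0.18) = 0.07422
  −0.01·log₂(0.18) = 0.02474
  −0.01·log₂(0.29) = 0.01786
  −0.84·log₂(0.28) = 1.54266
  −0.11·log₂(0.07) = 0.42202
H(P,Q) = 2.0815 bits.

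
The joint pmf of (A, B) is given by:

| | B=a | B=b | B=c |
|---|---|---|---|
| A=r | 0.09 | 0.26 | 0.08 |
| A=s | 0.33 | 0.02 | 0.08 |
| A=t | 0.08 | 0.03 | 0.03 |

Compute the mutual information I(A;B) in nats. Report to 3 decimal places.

Marginals: p(A) = (0.4300, 0.4300, 0.1400), p(B) = (0.5000, 0.3100, 0.1900).
I(A;B) = Σ p(x,y)·ln[p(x,y)/(p(x)p(y))].
  (r,a): 0.09·ln(0.4186) = -0.0784
  (r,b): 0.26·ln(1.9505) = 0.1737
  (r,c): 0.08·ln(0.9792) = -0.0017
  (s,a): 0.33·ln(1.5349) = 0.1414
  (s,b): 0.02·ln(0.1500) = -0.0379
  (s,c): 0.08·ln(0.9792) = -0.0017
  (t,a): 0.08·ln(1.1429) = 0.0107
  (t,b): 0.03·ln(0.6912) = -0.0111
  (t,c): 0.03·ln(1.1278) = 0.0036
Sum = 0.199 nats.

0.199 nats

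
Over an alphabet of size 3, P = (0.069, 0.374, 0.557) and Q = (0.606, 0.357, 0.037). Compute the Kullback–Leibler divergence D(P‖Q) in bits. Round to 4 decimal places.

1.9878 bits

D(P‖Q) = Σ p·log₂(p/q).
  0.069·log₂(0.069/0.606) = -0.21629
  0.374·log₂(0.374/0.357) = 0.02510
  0.557·log₂(0.557/0.037) = 2.17903
D(P‖Q) = 1.9878 bits.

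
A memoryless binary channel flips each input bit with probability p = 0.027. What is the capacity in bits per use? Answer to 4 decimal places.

Binary symmetric channel: C = 1 − h₂(ε) where h₂ is the binary entropy function.
h₂(0.027) = −0.027·log₂0.027 − 0.973·log₂0.973 = 0.1791.
C = 1 − 0.1791 = 0.8209 bits per channel use.

0.8209 bits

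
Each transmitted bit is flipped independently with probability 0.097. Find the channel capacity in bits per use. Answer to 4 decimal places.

0.5406 bits

Binary symmetric channel: C = 1 − h₂(ε) where h₂ is the binary entropy function.
h₂(0.097) = −0.097·log₂0.097 − 0.903·log₂0.903 = 0.4594.
C = 1 − 0.4594 = 0.5406 bits per channel use.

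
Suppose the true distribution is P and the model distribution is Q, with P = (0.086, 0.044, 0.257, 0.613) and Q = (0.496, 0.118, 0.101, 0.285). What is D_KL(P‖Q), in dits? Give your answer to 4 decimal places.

0.2238 dits

D(P‖Q) = Σ p·log₁₀(p/q).
  0.086·log₁₀(0.086/0.496) = -0.06544
  0.044·log₁₀(0.044/0.118) = -0.01885
  0.257·log₁₀(0.257/0.101) = 0.10424
  0.613·log₁₀(0.613/0.285) = 0.20389
D(P‖Q) = 0.2238 dits.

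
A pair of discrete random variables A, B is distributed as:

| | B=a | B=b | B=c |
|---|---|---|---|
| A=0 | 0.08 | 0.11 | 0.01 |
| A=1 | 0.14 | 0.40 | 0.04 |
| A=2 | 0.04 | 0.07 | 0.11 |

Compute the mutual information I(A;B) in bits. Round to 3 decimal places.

0.160 bits

Marginals: p(A) = (0.2000, 0.5800, 0.2200), p(B) = (0.2600, 0.5800, 0.1600).
I(A;B) = Σ p(x,y)·log₂[p(x,y)/(p(x)p(y))].
  (0,a): 0.08·log₂(1.5385) = 0.0497
  (0,b): 0.11·log₂(0.9483) = -0.0084
  (0,c): 0.01·log₂(0.3125) = -0.0168
  (1,a): 0.14·log₂(0.9284) = -0.0150
  (1,b): 0.40·log₂(1.1891) = 0.0999
  (1,c): 0.04·log₂(0.4310) = -0.0486
  (2,a): 0.04·log₂(0.6993) = -0.0206
  (2,b): 0.07·log₂(0.5486) = -0.0606
  (2,c): 0.11·log₂(3.1250) = 0.1808
Sum = 0.160 bits.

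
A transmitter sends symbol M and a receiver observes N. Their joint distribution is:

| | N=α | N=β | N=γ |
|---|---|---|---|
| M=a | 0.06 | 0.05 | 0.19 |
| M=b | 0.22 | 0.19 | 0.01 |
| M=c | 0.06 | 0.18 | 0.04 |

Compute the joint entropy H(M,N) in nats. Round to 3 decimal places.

1.935 nats

H(M,N) = −Σ p(x,y)·ln p(x,y) over all 9 cells.
  cell (a,α): −0.06·ln0.06 = 0.1688
  cell (a,β): −0.05·ln0.05 = 0.1498
  cell (a,γ): −0.19·ln0.19 = 0.3155
  cell (b,α): −0.22·ln0.22 = 0.3331
  cell (b,β): −0.19·ln0.19 = 0.3155
  cell (b,γ): −0.01·ln0.01 = 0.0461
  cell (c,α): −0.06·ln0.06 = 0.1688
  cell (c,β): −0.18·ln0.18 = 0.3087
  cell (c,γ): −0.04·ln0.04 = 0.1288
Sum = 1.935 nats.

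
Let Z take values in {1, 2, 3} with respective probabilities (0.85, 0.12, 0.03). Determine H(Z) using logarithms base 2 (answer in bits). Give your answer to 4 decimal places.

0.7181 bits

H(Z) = −Σ p·log₂ p.
  −(0.85)·log₂(0.85) = 0.19930
  −(0.12)·log₂(0.12) = 0.36707
  −(0.03)·log₂(0.03) = 0.15177
Sum: 0.19930 + 0.36707 + 0.15177 = 0.7181 bits.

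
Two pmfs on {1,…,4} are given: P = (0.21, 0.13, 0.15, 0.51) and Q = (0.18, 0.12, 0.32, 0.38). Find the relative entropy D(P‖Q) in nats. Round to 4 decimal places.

0.0792 nats

D(P‖Q) = Σ p·ln(p/q).
  0.21·ln(0.21/0.18) = 0.03237
  0.13·ln(0.13/0.12) = 0.01041
  0.15·ln(0.15/0.32) = -0.11365
  0.51·ln(0.51/0.38) = 0.15006
D(P‖Q) = 0.0792 nats.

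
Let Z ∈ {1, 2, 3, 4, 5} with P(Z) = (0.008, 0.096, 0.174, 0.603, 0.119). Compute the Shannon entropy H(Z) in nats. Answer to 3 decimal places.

H(Z) = −Σ p·ln p.
  −(0.008)·ln(0.008) = 0.0386
  −(0.096)·ln(0.096) = 0.2250
  −(0.174)·ln(0.174) = 0.3043
  −(0.603)·ln(0.603) = 0.3050
  −(0.119)·ln(0.119) = 0.2533
Sum: 0.0386 + 0.2250 + 0.3043 + 0.3050 + 0.2533 = 1.126 nats.

1.126 nats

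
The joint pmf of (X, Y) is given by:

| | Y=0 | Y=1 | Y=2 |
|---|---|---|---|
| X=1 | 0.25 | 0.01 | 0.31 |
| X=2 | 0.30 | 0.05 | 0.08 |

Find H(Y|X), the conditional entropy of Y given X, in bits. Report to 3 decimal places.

1.133 bits

Marginals: p(X) = (0.5700, 0.4300), p(Y) = (0.5500, 0.0600, 0.3900).
H(Y|X) = Σ p(X) · H(Y|X=·).
  X=1: p=0.5700, H(Y|X=1) = 1.1017
  X=2: p=0.4300, H(Y|X=2) = 1.1747
Weighted sum = 1.133 bits.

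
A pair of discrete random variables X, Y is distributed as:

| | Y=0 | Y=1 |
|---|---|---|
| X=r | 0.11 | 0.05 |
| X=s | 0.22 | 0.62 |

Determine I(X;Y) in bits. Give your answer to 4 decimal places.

0.0747 bits

Marginals: p(X) = (0.1600, 0.8400), p(Y) = (0.3300, 0.6700).
I(X;Y) = Σ p(x,y)·log₂[p(x,y)/(p(x)p(y))].
  (r,0): 0.11·log₂(2.0833) = 0.11648
  (r,1): 0.05·log₂(0.4664) = -0.05502
  (s,0): 0.22·log₂(0.7937) = -0.07335
  (s,1): 0.62·log₂(1.1016) = 0.08658
Sum = 0.0747 bits.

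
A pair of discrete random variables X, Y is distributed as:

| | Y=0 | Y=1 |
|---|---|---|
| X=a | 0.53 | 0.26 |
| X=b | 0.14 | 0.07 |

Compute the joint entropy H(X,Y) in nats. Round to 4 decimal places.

1.1481 nats

H(X,Y) = −Σ p(x,y)·ln p(x,y) over all 4 cells.
  cell (a,0): −0.53·ln0.53 = 0.33649
  cell (a,1): −0.26·ln0.26 = 0.35024
  cell (b,0): −0.14·ln0.14 = 0.27526
  cell (b,1): −0.07·ln0.07 = 0.18615
Sum = 1.1481 nats.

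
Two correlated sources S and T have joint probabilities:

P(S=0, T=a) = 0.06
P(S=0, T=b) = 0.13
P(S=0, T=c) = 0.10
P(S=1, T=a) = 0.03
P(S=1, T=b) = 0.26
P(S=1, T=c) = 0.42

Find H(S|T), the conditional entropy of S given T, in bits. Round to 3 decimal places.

Marginals: p(S) = (0.2900, 0.7100), p(T) = (0.0900, 0.3900, 0.5200).
H(S|T) = Σ p(T) · H(S|T=·).
  T=a: p=0.0900, H(S|T=a) = 0.9183
  T=b: p=0.3900, H(S|T=b) = 0.9183
  T=c: p=0.5200, H(S|T=c) = 0.7063
Weighted sum = 0.808 bits.

0.808 bits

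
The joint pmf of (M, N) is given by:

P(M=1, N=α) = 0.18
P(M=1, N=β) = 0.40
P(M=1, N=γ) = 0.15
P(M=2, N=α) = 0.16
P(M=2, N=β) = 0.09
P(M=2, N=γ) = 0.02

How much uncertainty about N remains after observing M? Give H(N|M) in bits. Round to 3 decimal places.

1.392 bits

Marginals: p(M) = (0.7300, 0.2700), p(N) = (0.3400, 0.4900, 0.1700).
H(N|M) = Σ p(M) · H(N|M=·).
  M=1: p=0.7300, H(N|M=1) = 1.4427
  M=2: p=0.2700, H(N|M=2) = 1.2538
Weighted sum = 1.392 bits.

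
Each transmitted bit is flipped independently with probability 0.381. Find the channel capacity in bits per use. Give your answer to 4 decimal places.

Binary symmetric channel: C = 1 − h₂(ε) where h₂ is the binary entropy function.
h₂(0.381) = −0.381·log₂0.381 − 0.619·log₂0.619 = 0.9587.
C = 1 − 0.9587 = 0.0413 bits per channel use.

0.0413 bits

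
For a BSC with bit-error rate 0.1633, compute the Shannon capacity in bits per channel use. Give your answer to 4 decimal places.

Binary symmetric channel: C = 1 − h₂(ε) where h₂ is the binary entropy function.
h₂(0.1633) = −0.1633·log₂0.1633 − 0.8367·log₂0.8367 = 0.6421.
C = 1 − 0.6421 = 0.3579 bits per channel use.

0.3579 bits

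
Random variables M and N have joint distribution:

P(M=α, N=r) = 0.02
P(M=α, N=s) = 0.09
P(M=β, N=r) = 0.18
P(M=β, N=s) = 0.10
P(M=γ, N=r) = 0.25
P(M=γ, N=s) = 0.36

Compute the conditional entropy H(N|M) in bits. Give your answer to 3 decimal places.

0.934 bits

Chain rule: H(N|M) = H(M,N) − H(M).
Marginals: p(M) = (0.1100, 0.2800, 0.6100), p(N) = (0.4500, 0.5500).
H(M,N) = 2.2336 bits; H(M) = 1.2995 bits.
H(N|M) = 2.2336 − 1.2995 = 0.934 bits.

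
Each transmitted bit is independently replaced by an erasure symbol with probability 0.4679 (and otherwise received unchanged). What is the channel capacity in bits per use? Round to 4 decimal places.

Binary erasure channel: capacity C = 1 − ε.
C = 1 − 0.4679 = 0.5321 bits per channel use.

0.5321 bits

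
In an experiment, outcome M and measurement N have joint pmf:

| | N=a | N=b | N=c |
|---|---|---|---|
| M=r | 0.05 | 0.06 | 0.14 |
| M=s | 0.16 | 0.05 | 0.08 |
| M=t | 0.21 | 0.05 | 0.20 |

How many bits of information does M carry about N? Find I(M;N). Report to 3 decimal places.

0.067 bits

Marginals: p(M) = (0.2500, 0.2900, 0.4600), p(N) = (0.4200, 0.1600, 0.4200).
I(M;N) = Σ p(x,y)·log₂[p(x,y)/(p(x)p(y))].
  (r,a): 0.05·log₂(0.4762) = -0.0535
  (r,b): 0.06·log₂(1.5000) = 0.0351
  (r,c): 0.14·log₂(1.3333) = 0.0581
  (s,a): 0.16·log₂(1.3136) = 0.0630
  (s,b): 0.05·log₂(1.0776) = 0.0054
  (s,c): 0.08·log₂(0.6568) = -0.0485
  (t,a): 0.21·log₂(1.0870) = 0.0253
  (t,b): 0.05·log₂(0.6793) = -0.0279
  (t,c): 0.20·log₂(1.0352) = 0.0100
Sum = 0.067 bits.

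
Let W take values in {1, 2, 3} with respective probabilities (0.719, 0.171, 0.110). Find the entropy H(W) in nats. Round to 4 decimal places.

0.7820 nats

H(W) = −Σ p·ln p.
  −(0.719)·ln(0.719) = 0.23719
  −(0.171)·ln(0.171) = 0.30200
  −(0.110)·ln(0.110) = 0.24280
Sum: 0.23719 + 0.30200 + 0.24280 = 0.7820 nats.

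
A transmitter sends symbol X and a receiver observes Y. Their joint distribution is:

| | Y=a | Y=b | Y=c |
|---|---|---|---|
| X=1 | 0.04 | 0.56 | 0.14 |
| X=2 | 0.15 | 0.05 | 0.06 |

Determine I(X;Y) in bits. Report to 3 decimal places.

Marginals: p(X) = (0.7400, 0.2600), p(Y) = (0.1900, 0.6100, 0.2000).
I(X;Y) = H(X) + H(Y) − H(X,Y).
H(X) = 0.8267, H(Y) = 1.3546, H(X,Y) = 1.9215.
I(X;Y) = 0.8267 + 1.3546 − 1.9215 = 0.260 bits.

0.260 bits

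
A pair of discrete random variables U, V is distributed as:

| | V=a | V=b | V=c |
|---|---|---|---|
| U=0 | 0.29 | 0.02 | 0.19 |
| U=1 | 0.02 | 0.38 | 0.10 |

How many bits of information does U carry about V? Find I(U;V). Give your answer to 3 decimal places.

0.509 bits

Marginals: p(U) = (0.5000, 0.5000), p(V) = (0.3100, 0.4000, 0.2900).
I(U;V) = Σ p(x,y)·log₂[p(x,y)/(p(x)p(y))].
  (0,a): 0.29·log₂(1.8710) = 0.2621
  (0,b): 0.02·log₂(0.1000) = -0.0664
  (0,c): 0.19·log₂(1.3103) = 0.0741
  (1,a): 0.02·log₂(0.1290) = -0.0591
  (1,b): 0.38·log₂(1.9000) = 0.3519
  (1,c): 0.10·log₂(0.6897) = -0.0536
Sum = 0.509 bits.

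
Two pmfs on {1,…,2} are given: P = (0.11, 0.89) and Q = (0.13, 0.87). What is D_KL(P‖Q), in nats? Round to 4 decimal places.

D(P‖Q) = Σ p·ln(p/q).
  0.11·ln(0.11/0.13) = -0.01838
  0.89·ln(0.89/0.87) = 0.02023
D(P‖Q) = 0.0019 nats.

0.0019 nats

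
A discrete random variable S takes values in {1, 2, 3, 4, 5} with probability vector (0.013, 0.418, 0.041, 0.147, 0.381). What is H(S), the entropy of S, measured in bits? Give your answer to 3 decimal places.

1.733 bits

H(S) = −Σ p·log₂ p.
  −(0.013)·log₂(0.013) = 0.0814
  −(0.418)·log₂(0.418) = 0.5260
  −(0.041)·log₂(0.041) = 0.1889
  −(0.147)·log₂(0.147) = 0.4066
  −(0.381)·log₂(0.381) = 0.5304
Sum: 0.0814 + 0.5260 + 0.1889 + 0.4066 + 0.5304 = 1.733 bits.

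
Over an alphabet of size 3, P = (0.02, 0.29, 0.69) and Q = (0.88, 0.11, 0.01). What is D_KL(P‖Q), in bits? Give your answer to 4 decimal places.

4.5113 bits

D(P‖Q) = Σ p·log₂(p/q).
  0.02·log₂(0.02/0.88) = -0.10919
  0.29·log₂(0.29/0.11) = 0.40558
  0.69·log₂(0.69/0.01) = 4.21488
D(P‖Q) = 4.5113 bits.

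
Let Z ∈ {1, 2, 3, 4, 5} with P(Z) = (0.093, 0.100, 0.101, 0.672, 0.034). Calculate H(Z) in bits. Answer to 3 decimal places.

1.536 bits

H(Z) = −Σ p·log₂ p.
  −(0.093)·log₂(0.093) = 0.3187
  −(0.100)·log₂(0.100) = 0.3322
  −(0.101)·log₂(0.101) = 0.3341
  −(0.672)·log₂(0.672) = 0.3854
  −(0.034)·log₂(0.034) = 0.1659
Sum: 0.3187 + 0.3322 + 0.3341 + 0.3854 + 0.1659 = 1.536 bits.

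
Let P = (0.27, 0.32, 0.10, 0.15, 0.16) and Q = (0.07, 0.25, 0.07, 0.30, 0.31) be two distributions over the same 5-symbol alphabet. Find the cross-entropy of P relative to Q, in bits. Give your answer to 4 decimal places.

H(P,Q) = −Σ p·log₂ q.
  −0.27·log₂(0.07) = 1.03586
  −0.32·log₂(0.25) = 0.64000
  −0.10·log₂(0.07) = 0.38365
  −0.15·log₂(0.30) = 0.26054
  −0.16·log₂(0.31) = 0.27035
H(P,Q) = 2.5904 bits.

2.5904 bits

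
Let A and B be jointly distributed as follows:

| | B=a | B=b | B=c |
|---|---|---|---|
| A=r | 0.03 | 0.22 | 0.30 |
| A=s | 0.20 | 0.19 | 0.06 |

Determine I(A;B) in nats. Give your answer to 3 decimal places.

Marginals: p(A) = (0.5500, 0.4500), p(B) = (0.2300, 0.4100, 0.3600).
I(A;B) = Σ p(x,y)·ln[p(x,y)/(p(x)p(y))].
  (r,a): 0.03·ln(0.2372) = -0.0432
  (r,b): 0.22·ln(0.9756) = -0.0054
  (r,c): 0.30·ln(1.5152) = 0.1247
  (s,a): 0.20·ln(1.9324) = 0.1317
  (s,b): 0.19·ln(1.0298) = 0.0056
  (s,c): 0.06·ln(0.3704) = -0.0596
Sum = 0.154 nats.

0.154 nats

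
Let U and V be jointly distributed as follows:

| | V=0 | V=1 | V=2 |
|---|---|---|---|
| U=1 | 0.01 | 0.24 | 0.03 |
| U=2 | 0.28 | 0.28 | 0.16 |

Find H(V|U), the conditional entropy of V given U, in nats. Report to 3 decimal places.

0.907 nats

Marginals: p(U) = (0.2800, 0.7200), p(V) = (0.2900, 0.5200, 0.1900).
H(V|U) = Σ p(U) · H(V|U=·).
  U=1: p=0.2800, H(V|U=1) = 0.4904
  U=2: p=0.7200, H(V|U=2) = 1.0688
Weighted sum = 0.907 nats.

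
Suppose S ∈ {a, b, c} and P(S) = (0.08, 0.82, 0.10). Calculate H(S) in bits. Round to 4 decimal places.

H(S) = −Σ p·log₂ p.
  −(0.08)·log₂(0.08) = 0.29151
  −(0.82)·log₂(0.82) = 0.23477
  −(0.10)·log₂(0.10) = 0.33219
Sum: 0.29151 + 0.23477 + 0.33219 = 0.8585 bits.

0.8585 bits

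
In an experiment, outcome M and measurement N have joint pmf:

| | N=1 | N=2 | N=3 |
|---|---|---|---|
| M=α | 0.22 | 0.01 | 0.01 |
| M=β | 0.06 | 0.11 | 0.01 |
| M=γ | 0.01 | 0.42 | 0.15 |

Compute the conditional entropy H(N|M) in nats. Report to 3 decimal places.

0.611 nats

Marginals: p(M) = (0.2400, 0.1800, 0.5800), p(N) = (0.2900, 0.5400, 0.1700).
H(N|M) = Σ p(M) · H(N|M=·).
  M=α: p=0.2400, H(N|M=α) = 0.3446
  M=β: p=0.1800, H(N|M=β) = 0.8277
  M=γ: p=0.5800, H(N|M=γ) = 0.6535
Weighted sum = 0.611 nats.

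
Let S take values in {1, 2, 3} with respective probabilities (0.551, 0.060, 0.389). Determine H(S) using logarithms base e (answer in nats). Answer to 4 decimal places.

H(S) = −Σ p·ln p.
  −(0.551)·ln(0.551) = 0.32841
  −(0.060)·ln(0.060) = 0.16880
  −(0.389)·ln(0.389) = 0.36728
Sum: 0.32841 + 0.16880 + 0.36728 = 0.8645 nats.

0.8645 nats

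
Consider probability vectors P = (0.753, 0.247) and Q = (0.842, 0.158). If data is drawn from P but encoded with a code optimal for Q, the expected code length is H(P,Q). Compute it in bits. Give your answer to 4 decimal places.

0.8443 bits

H(P,Q) = −Σ p·log₂ q.
  −0.753·log₂(0.842) = 0.18683
  −0.247·log₂(0.158) = 0.65751
H(P,Q) = 0.8443 bits.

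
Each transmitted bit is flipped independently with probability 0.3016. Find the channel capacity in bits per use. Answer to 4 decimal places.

Binary symmetric channel: C = 1 − h₂(ε) where h₂ is the binary entropy function.
h₂(0.3016) = −0.3016·log₂0.3016 − 0.6984·log₂0.6984 = 0.8832.
C = 1 − 0.8832 = 0.1168 bits per channel use.

0.1168 bits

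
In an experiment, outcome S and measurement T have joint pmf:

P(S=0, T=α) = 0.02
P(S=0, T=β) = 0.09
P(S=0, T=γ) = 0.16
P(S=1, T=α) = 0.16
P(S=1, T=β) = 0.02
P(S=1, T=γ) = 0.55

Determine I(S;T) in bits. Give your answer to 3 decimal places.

0.129 bits

Marginals: p(S) = (0.2700, 0.7300), p(T) = (0.1800, 0.1100, 0.7100).
I(S;T) = H(S) + H(T) − H(S,T).
H(S) = 0.8415, H(T) = 1.1464, H(S,T) = 1.8588.
I(S;T) = 0.8415 + 1.1464 − 1.8588 = 0.129 bits.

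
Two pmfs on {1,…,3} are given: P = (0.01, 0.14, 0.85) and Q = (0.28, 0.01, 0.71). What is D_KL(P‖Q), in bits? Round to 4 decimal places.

D(P‖Q) = Σ p·log₂(p/q).
  0.01·log₂(0.01/0.28) = -0.04807
  0.14·log₂(0.14/0.01) = 0.53303
  0.85·log₂(0.85/0.71) = 0.22070
D(P‖Q) = 0.7057 bits.

0.7057 bits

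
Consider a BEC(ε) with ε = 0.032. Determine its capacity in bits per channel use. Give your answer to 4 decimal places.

0.9680 bits

Binary erasure channel: capacity C = 1 − ε.
C = 1 − 0.032 = 0.9680 bits per channel use.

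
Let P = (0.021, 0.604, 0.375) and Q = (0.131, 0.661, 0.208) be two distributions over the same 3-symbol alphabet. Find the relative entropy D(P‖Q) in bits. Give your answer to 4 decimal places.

D(P‖Q) = Σ p·log₂(p/q).
  0.021·log₂(0.021/0.131) = -0.05546
  0.604·log₂(0.604/0.661) = -0.07858
  0.375·log₂(0.375/0.208) = 0.31887
D(P‖Q) = 0.1848 bits.

0.1848 bits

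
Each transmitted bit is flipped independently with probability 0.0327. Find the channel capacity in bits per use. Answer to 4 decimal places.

Binary symmetric channel: C = 1 − h₂(ε) where h₂ is the binary entropy function.
h₂(0.0327) = −0.0327·log₂0.0327 − 0.9673·log₂0.9673 = 0.2078.
C = 1 − 0.2078 = 0.7922 bits per channel use.

0.7922 bits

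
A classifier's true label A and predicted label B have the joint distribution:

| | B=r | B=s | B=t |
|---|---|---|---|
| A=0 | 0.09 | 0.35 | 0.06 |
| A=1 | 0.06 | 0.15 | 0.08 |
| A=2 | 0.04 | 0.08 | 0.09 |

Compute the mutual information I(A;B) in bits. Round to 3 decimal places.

Marginals: p(A) = (0.5000, 0.2900, 0.2100), p(B) = (0.1900, 0.5800, 0.2300).
I(A;B) = Σ p(x,y)·log₂[p(x,y)/(p(x)p(y))].
  (0,r): 0.09·log₂(0.9474) = -0.0070
  (0,s): 0.35·log₂(1.2069) = 0.0950
  (0,t): 0.06·log₂(0.5217) = -0.0563
  (1,r): 0.06·log₂(1.0889) = 0.0074
  (1,s): 0.15·log₂(0.8918) = -0.0248
  (1,t): 0.08·log₂(1.1994) = 0.0210
  (2,r): 0.04·log₂(1.0025) = 0.0001
  (2,s): 0.08·log₂(0.6568) = -0.0485
  (2,t): 0.09·log₂(1.8634) = 0.0808
Sum = 0.068 bits.

0.068 bits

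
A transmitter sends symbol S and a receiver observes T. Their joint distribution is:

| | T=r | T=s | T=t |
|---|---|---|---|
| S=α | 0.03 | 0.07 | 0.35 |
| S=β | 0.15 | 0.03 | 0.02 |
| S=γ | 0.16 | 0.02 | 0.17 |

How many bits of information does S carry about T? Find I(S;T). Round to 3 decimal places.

Marginals: p(S) = (0.4500, 0.2000, 0.3500), p(T) = (0.3400, 0.1200, 0.5400).
I(S;T) = Σ p(x,y)·log₂[p(x,y)/(p(x)p(y))].
  (α,r): 0.03·log₂(0.1961) = -0.0705
  (α,s): 0.07·log₂(1.2963) = 0.0262
  (α,t): 0.35·log₂(1.4403) = 0.1842
  (β,r): 0.15·log₂(2.2059) = 0.1712
  (β,s): 0.03·log₂(1.2500) = 0.0097
  (β,t): 0.02·log₂(0.1852) = -0.0487
  (γ,r): 0.16·log₂(1.3445) = 0.0683
  (γ,s): 0.02·log₂(0.4762) = -0.0214
  (γ,t): 0.17·log₂(0.8995) = -0.0260
Sum = 0.293 bits.

0.293 bits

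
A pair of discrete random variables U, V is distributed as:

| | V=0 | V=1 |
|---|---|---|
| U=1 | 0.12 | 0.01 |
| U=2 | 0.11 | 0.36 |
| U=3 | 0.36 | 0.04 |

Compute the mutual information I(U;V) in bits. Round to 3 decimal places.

0.369 bits

Marginals: p(U) = (0.1300, 0.4700, 0.4000), p(V) = (0.5900, 0.4100).
I(U;V) = H(U) + H(V) − H(U,V).
H(U) = 1.4234, H(V) = 0.9765, H(U,V) = 2.0308.
I(U;V) = 1.4234 + 0.9765 − 2.0308 = 0.369 bits.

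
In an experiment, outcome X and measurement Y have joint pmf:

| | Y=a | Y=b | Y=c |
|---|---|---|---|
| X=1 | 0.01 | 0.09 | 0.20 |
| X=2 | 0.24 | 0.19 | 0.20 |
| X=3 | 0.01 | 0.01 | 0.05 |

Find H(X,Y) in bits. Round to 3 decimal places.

H(X,Y) = −Σ p(x,y)·log₂ p(x,y) over all 9 cells.
  cell (1,a): −0.01·log₂0.01 = 0.0664
  cell (1,b): −0.09·log₂0.09 = 0.3127
  cell (1,c): −0.20·log₂0.20 = 0.4644
  cell (2,a): −0.24·log₂0.24 = 0.4941
  cell (2,b): −0.19·log₂0.19 = 0.4552
  cell (2,c): −0.20·log₂0.20 = 0.4644
  cell (3,a): −0.01·log₂0.01 = 0.0664
  cell (3,b): −0.01·log₂0.01 = 0.0664
  cell (3,c): −0.05·log₂0.05 = 0.2161
Sum = 2.606 bits.

2.606 bits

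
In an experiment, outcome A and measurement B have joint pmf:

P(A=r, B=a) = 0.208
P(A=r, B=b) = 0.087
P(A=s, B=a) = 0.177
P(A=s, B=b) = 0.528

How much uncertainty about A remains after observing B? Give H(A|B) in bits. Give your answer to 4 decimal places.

0.7449 bits

Marginals: p(A) = (0.2950, 0.7050), p(B) = (0.3850, 0.6150).
H(A|B) = Σ p(B) · H(A|B=·).
  B=a: p=0.3850, H(A|B=a) = 0.9953
  B=b: p=0.6150, H(A|B=b) = 0.5881
Weighted sum = 0.7449 bits.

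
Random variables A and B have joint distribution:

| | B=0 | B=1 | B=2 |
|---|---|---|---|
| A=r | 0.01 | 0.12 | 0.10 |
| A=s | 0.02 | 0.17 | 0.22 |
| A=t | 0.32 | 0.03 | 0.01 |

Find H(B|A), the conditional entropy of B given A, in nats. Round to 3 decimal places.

0.688 nats

Marginals: p(A) = (0.2300, 0.4100, 0.3600), p(B) = (0.3500, 0.3200, 0.3300).
H(B|A) = Σ p(A) · H(B|A=·).
  A=r: p=0.2300, H(B|A=r) = 0.8379
  A=s: p=0.4100, H(B|A=s) = 0.8464
  A=t: p=0.3600, H(B|A=t) = 0.4113
Weighted sum = 0.688 nats.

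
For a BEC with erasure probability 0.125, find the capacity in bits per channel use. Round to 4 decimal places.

Binary erasure channel: capacity C = 1 − ε.
C = 1 − 0.125 = 0.8750 bits per channel use.

0.8750 bits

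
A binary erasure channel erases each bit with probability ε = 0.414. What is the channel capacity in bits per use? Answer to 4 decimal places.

0.5860 bits

Binary erasure channel: capacity C = 1 − ε.
C = 1 − 0.414 = 0.5860 bits per channel use.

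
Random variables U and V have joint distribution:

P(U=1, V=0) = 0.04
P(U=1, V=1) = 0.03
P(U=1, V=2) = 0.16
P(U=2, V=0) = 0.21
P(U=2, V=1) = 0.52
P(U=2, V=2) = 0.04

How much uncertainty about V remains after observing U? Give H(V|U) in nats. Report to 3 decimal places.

Chain rule: H(V|U) = H(U,V) − H(U).
Marginals: p(U) = (0.2300, 0.7700), p(V) = (0.2500, 0.5500, 0.2000).
H(U,V) = 1.3237 nats; H(U) = 0.5393 nats.
H(V|U) = 1.3237 − 0.5393 = 0.784 nats.

0.784 nats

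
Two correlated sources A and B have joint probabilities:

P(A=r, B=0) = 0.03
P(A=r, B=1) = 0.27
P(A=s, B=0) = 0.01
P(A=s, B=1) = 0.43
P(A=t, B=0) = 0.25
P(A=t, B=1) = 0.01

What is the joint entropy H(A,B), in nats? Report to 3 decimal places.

1.260 nats

H(A,B) = −Σ p(x,y)·ln p(x,y) over all 6 cells.
  cell (r,0): −0.03·ln0.03 = 0.1052
  cell (r,1): −0.27·ln0.27 = 0.3535
  cell (s,0): −0.01·ln0.01 = 0.0461
  cell (s,1): −0.43·ln0.43 = 0.3629
  cell (t,0): −0.25·ln0.25 = 0.3466
  cell (t,1): −0.01·ln0.01 = 0.0461
Sum = 1.260 nats.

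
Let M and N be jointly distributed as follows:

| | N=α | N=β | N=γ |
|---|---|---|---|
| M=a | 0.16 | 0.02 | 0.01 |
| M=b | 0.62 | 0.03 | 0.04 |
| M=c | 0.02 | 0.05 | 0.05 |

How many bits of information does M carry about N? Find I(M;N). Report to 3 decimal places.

0.201 bits

Marginals: p(M) = (0.1900, 0.6900, 0.1200), p(N) = (0.8000, 0.1000, 0.1000).
I(M;N) = Σ p(x,y)·log₂[p(x,y)/(p(x)p(y))].
  (a,α): 0.16·log₂(1.0526) = 0.0118
  (a,β): 0.02·log₂(1.0526) = 0.0015
  (a,γ): 0.01·log₂(0.5263) = -0.0093
  (b,α): 0.62·log₂(1.1232) = 0.1039
  (b,β): 0.03·log₂(0.4348) = -0.0360
  (b,γ): 0.04·log₂(0.5797) = -0.0315
  (c,α): 0.02·log₂(0.2083) = -0.0453
  (c,β): 0.05·log₂(4.1667) = 0.1029
  (c,γ): 0.05·log₂(4.1667) = 0.1029
Sum = 0.201 bits.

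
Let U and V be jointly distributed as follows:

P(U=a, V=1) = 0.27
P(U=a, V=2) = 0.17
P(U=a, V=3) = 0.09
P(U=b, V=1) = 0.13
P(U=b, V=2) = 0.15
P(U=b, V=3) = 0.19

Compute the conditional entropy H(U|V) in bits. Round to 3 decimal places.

Chain rule: H(U|V) = H(U,V) − H(V).
Marginals: p(U) = (0.5300, 0.4700), p(V) = (0.4000, 0.3200, 0.2800).
H(U,V) = 2.5057 bits; H(V) = 1.5690 bits.
H(U|V) = 2.5057 − 1.5690 = 0.937 bits.

0.937 bits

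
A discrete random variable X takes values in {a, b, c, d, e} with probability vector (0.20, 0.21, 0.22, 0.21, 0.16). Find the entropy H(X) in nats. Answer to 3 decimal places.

H(X) = −Σ p·ln p.
  −(0.20)·ln(0.20) = 0.3219
  −(0.21)·ln(0.21) = 0.3277
  −(0.22)·ln(0.22) = 0.3331
  −(0.21)·ln(0.21) = 0.3277
  −(0.16)·ln(0.16) = 0.2932
Sum: 0.3219 + 0.3277 + 0.3331 + 0.3277 + 0.2932 = 1.604 nats.

1.604 nats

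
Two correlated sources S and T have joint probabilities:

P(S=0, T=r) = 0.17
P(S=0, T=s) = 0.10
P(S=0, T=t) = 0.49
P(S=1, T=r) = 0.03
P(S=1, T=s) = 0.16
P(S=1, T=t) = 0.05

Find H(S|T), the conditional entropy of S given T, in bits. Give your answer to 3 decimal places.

Chain rule: H(S|T) = H(S,T) − H(T).
Marginals: p(S) = (0.7600, 0.2400), p(T) = (0.2000, 0.2600, 0.5400).
H(S,T) = 2.0619 bits; H(T) = 1.4497 bits.
H(S|T) = 2.0619 − 1.4497 = 0.612 bits.

0.612 bits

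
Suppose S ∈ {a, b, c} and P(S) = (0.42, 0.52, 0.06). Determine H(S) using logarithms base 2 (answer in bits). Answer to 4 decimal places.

1.2598 bits

H(S) = −Σ p·log₂ p.
  −(0.42)·log₂(0.42) = 0.52565
  −(0.52)·log₂(0.52) = 0.49058
  −(0.06)·log₂(0.06) = 0.24353
Sum: 0.52565 + 0.49058 + 0.24353 = 1.2598 bits.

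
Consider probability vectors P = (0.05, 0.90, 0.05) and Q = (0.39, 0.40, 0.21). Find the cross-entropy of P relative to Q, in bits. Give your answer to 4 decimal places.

H(P,Q) = −Σ p·log₂ q.
  −0.05·log₂(0.39) = 0.06792
  −0.90·log₂(0.40) = 1.18974
  −0.05·log₂(0.21) = 0.11258
H(P,Q) = 1.3702 bits.

1.3702 bits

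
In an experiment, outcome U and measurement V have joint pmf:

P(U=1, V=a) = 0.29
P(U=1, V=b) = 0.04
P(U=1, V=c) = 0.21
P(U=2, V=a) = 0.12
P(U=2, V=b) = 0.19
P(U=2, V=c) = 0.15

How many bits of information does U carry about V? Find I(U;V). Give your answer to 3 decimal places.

0.132 bits

Marginals: p(U) = (0.5400, 0.4600), p(V) = (0.4100, 0.2300, 0.3600).
I(U;V) = Σ p(x,y)·log₂[p(x,y)/(p(x)p(y))].
  (1,a): 0.29·log₂(1.3098) = 0.1129
  (1,b): 0.04·log₂(0.3221) = -0.0654
  (1,c): 0.21·log₂(1.0802) = 0.0234
  (2,a): 0.12·log₂(0.6363) = -0.0783
  (2,b): 0.19·log₂(1.7958) = 0.1605
  (2,c): 0.15·log₂(0.9058) = -0.0214
Sum = 0.132 bits.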